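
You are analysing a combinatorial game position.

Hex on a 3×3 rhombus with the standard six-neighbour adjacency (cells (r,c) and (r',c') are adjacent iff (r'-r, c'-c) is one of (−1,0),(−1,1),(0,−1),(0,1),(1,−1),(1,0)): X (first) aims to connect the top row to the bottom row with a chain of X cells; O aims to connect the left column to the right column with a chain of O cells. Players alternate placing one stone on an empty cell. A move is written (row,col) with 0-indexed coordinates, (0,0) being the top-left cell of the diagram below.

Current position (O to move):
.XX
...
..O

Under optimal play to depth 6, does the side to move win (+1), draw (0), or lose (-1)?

ply 1, O at .XX/.../..O | (0,0)=-1→OXX/.../..O; (1,0)=-1→.XX/O../..O; (1,1)=+1→.XX/.O./..O*; (1,2)=-1→.XX/..O/..O; (2,0)=-1→.XX/.../O.O; (2,1)=-1→.XX/.../.OO
ply 2, X at .XX/.O./..O | (0,0)=-1→XXX/.O./..O*; (1,0)=-1→.XX/XO./..O; (1,2)=-1→.XX/.OX/..O; (2,0)=-1→.XX/.O./X.O; (2,1)=-1→.XX/.O./.XO
ply 3, O at XXX/.O./..O | (1,0)=+1→XXX/OO./..O*; (1,2)=+1→XXX/.OO/..O; (2,0)=+1→XXX/.O./O.O; (2,1)=+1→XXX/.O./.OO
ply 4, X at XXX/OO./..O | (1,2)=-1→XXX/OOX/..O*; (2,0)=-1→XXX/OO./X.O; (2,1)=-1→XXX/OO./.XO
ply 5, O at XXX/OOX/..O | (2,0)=-1→XXX/OOX/O.O; (2,1)=+1→XXX/OOX/.OO*
ply 6: XXX/OOX/.OO is terminal -1 (X); from .XX/.../..O depth 6

value(.XX/.../..O, O) = +1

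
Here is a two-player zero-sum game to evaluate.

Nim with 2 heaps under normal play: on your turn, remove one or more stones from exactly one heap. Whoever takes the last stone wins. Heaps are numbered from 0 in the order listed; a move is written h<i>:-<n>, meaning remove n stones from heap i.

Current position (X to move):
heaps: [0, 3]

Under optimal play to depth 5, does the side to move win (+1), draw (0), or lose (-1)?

value((0,3), X) = +1

[(0,3)] X move#1: h1:-1:-1/(0,2), h1:-2:-1/(0,1), h1:-3:+1/(0,0)*
[(0,0)] end (terminal -1, O#2); searched (0,3) to 5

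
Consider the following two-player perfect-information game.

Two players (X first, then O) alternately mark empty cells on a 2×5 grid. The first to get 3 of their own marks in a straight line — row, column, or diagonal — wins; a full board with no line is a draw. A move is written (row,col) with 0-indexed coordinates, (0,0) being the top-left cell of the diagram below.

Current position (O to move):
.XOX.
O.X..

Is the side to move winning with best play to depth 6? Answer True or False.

O winning at [.XOX./O.X..]: False

ply 1, O at .XOX./O.X.. | (0,0)=-1→OXOX./O.X..; (0,4)=-1→.XOXO/O.X..; (1,1)=+0→.XOX./OOX..*; (1,3)=+0→.XOX./O.XO.; (1,4)=+0→.XOX./O.X.O
ply 2, X at .XOX./OOX.. | (0,0)=+0→XXOX./OOX..*; (0,4)=+0→.XOXX/OOX..; (1,3)=+0→.XOX./OOXX.; (1,4)=+0→.XOX./OOX.X
ply 3, O at XXOX./OOX.. | (0,4)=+0→XXOXO/OOX..*; (1,3)=+0→XXOX./OOXO.; (1,4)=+0→XXOX./OOX.O
ply 4, X at XXOXO/OOX.. | (1,3)=+0→XXOXO/OOXX.*; (1,4)=+0→XXOXO/OOX.X
ply 5, O at XXOXO/OOXX. | (1,4)=+0→XXOXO/OOXXO*
ply 6: XXOXO/OOXXO is terminal +0 (X); from .XOX./O.X.. depth 6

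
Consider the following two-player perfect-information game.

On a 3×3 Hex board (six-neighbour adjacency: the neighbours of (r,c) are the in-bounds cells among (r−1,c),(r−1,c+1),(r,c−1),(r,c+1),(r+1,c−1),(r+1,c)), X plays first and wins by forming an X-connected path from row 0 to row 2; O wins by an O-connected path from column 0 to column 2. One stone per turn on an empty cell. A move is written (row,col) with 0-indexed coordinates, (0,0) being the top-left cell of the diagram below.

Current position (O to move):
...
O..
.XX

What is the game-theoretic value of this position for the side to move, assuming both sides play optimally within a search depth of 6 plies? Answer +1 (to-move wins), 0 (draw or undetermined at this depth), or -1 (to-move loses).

ply 1, O at .../O../.XX | (0,0)=-1→O../O../.XX; (0,1)=-1→.O./O../.XX; (0,2)=+1→..O/O../.XX*; (1,1)=+1→.../OO./.XX; (1,2)=-1→.../O.O/.XX; (2,0)=-1→.../O../OXX
ply 2, X at ..O/O../.XX | (0,0)=-1→X.O/O../.XX*; (0,1)=-1→.XO/O../.XX; (1,1)=-1→..O/OX./.XX; (1,2)=-1→..O/O.X/.XX; (2,0)=-1→..O/O../XXX
ply 3, O at X.O/O../.XX | (0,1)=+1→XOO/O../.XX*; (1,1)=+1→X.O/OO./.XX; (1,2)=+1→X.O/O.O/.XX; (2,0)=+1→X.O/O../OXX
ply 4: XOO/O../.XX is terminal -1 (X); from .../O../.XX depth 6

value(.../O../.XX, O) = +1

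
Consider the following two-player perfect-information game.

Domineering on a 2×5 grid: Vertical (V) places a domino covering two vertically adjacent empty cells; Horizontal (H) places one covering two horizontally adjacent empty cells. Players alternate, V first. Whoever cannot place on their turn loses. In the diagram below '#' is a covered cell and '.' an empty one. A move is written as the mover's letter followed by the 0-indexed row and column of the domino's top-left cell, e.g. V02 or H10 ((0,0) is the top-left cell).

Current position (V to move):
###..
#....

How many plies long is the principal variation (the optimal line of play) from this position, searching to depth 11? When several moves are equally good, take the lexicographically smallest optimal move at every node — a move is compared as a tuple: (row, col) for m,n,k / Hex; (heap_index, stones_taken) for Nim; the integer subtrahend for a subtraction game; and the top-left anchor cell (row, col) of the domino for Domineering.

PV length from [###../#....]: 3 plies

ply 1, V at ###../#.... | V03=+1→####./#..#.*; V04=-1→###.#/#...#
ply 2, H at ####./#..#. | H11=-1→####./####.*
ply 3, V at ####./####. | V04=+1→#####/#####*
ply 4: #####/##### is terminal -1 (H); from ###../#.... depth 11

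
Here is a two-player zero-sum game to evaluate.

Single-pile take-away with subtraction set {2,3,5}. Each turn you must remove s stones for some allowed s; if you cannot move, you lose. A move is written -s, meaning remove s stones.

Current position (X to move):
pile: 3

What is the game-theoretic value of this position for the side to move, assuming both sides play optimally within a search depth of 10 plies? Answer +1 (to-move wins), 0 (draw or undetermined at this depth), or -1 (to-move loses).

value(3, X) = +1

p1 X@[3]: -2[1]+1* -3[0]+1
p2 O@[1] terminal -1; root [3] d10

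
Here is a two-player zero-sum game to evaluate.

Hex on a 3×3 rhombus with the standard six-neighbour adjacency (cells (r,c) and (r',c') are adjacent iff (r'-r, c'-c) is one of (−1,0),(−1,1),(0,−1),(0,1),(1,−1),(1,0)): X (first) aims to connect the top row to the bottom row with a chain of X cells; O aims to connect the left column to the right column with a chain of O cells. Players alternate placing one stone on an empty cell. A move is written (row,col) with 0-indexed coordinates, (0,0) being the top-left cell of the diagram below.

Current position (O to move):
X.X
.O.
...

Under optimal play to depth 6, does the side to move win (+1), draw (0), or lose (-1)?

[X.X/.O./...] O move#1: (0,1):-1/XOX/.O./..., (1,0):-1/X.X/OO./..., (1,2):+1/X.X/.OO/...*, (2,0):-1/X.X/.O./O.., (2,1):+1/X.X/.O./.O., (2,2):+1/X.X/.O./..O
[X.X/.OO/...] X move#2: (0,1):-1/XXX/.OO/...*, (1,0):-1/X.X/XOO/..., (2,0):-1/X.X/.OO/X.., (2,1):-1/X.X/.OO/.X., (2,2):-1/X.X/.OO/..X
[XXX/.OO/...] O move#3: (1,0):+1/XXX/OOO/...*, (2,0):+1/XXX/.OO/O.., (2,1):+1/XXX/.OO/.O., (2,2):+1/XXX/.OO/..O
[XXX/OOO/...] end (terminal -1, X#4); searched X.X/.O./... to 6

value(X.X/.O./..., O) = +1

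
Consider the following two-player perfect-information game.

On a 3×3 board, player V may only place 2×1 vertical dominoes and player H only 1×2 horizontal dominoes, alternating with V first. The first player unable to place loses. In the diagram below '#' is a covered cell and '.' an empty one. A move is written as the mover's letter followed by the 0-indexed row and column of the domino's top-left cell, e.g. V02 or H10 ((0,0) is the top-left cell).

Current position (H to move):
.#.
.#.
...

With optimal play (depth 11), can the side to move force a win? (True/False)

[.#./.#./...] H move#1: H20:-1/.#./.#./##.*, H21:-1/.#./.#./.##
[.#./.#./##.] V move#2: V00:+1/##./##./##.*, V02:+1/.##/.##/##., V12:+1/.#./.##/###
[##./##./##.] end (terminal -1, H#3); searched .#./.#./... to 11

H winning at [.#./.#./...]: False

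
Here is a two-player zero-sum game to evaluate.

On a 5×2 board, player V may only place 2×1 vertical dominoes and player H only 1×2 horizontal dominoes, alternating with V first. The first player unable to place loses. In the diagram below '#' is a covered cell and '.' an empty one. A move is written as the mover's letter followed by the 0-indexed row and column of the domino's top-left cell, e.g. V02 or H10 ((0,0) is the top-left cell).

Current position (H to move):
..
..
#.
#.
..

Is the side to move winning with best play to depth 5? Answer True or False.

[../../#./#./..] H move#1: H00:+1/##/../#./#./..*, H10:+1/../##/#./#./.., H40:-1/../../#./#./##
[##/../#./#./..] V move#2: V11:-1/##/.#/##/#./..*, V21:-1/##/../##/##/.., V31:-1/##/../#./##/.#
[##/.#/##/#./..] H move#3: H40:+1/##/.#/##/#./##*
[##/.#/##/#./##] end (terminal -1, V#4); searched ../../#./#./.. to 5

H winning at [../../#./#./..]: True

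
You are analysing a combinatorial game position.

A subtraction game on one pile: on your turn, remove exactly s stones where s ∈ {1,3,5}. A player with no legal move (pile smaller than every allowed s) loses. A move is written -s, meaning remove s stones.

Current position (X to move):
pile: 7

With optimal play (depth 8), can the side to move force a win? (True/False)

X winning at [7]: True

ply 1, X at 7 | -1=+1→6*; -3=+1→4; -5=+1→2
ply 2, O at 6 | -1=-1→5*; -3=-1→3; -5=-1→1
ply 3, X at 5 | -1=+1→4*; -3=+1→2; -5=+1→0
ply 4, O at 4 | -1=-1→3*; -3=-1→1
ply 5, X at 3 | -1=+1→2*; -3=+1→0
ply 6, O at 2 | -1=-1→1*
ply 7, X at 1 | -1=+1→0*
ply 8: 0 is terminal -1 (O); from 7 depth 8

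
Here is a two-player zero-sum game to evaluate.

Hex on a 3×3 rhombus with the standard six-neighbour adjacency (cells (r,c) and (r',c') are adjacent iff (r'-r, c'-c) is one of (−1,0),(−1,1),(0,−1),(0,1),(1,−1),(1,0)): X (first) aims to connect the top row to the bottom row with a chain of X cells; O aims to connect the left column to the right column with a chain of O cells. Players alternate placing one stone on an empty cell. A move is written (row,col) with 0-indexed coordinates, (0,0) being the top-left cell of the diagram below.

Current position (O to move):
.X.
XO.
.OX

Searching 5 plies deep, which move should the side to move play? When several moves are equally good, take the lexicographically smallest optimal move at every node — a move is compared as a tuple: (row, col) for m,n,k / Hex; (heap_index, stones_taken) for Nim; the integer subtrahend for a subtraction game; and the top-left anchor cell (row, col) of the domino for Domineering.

O's best at [.X./XO./.OX]: (2,0)

p1 O@[.X./XO./.OX]: (0,0)[OX./XO./.OX]-1 (0,2)[.XO/XO./.OX]-1 (1,2)[.X./XOO/.OX]-1 (2,0)[.X./XO./OOX]+1*
p2 X@[.X./XO./OOX]: (0,0)[XX./XO./OOX]-1* (0,2)[.XX/XO./OOX]-1 (1,2)[.X./XOX/OOX]-1
p3 O@[XX./XO./OOX]: (0,2)[XXO/XO./OOX]+1* (1,2)[XX./XOO/OOX]+1
p4 X@[XXO/XO./OOX] terminal -1; root [.X./XO./.OX] d5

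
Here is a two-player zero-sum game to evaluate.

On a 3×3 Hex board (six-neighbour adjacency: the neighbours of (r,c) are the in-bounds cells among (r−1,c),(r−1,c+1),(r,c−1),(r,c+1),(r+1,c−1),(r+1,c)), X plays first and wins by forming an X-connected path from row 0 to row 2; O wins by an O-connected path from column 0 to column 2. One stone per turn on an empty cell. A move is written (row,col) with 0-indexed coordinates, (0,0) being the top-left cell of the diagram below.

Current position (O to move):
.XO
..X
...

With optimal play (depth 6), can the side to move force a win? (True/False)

[.XO/..X/...] O move#1: (0,0):-1/OXO/..X/..., (1,0):-1/.XO/O.X/..., (1,1):+1/.XO/.OX/...*, (2,0):-1/.XO/..X/O.., (2,1):-1/.XO/..X/.O., (2,2):-1/.XO/..X/..O
[.XO/.OX/...] X move#2: (0,0):-1/XXO/.OX/...*, (1,0):-1/.XO/XOX/..., (2,0):-1/.XO/.OX/X.., (2,1):-1/.XO/.OX/.X., (2,2):-1/.XO/.OX/..X
[XXO/.OX/...] O move#3: (1,0):+1/XXO/OOX/...*, (2,0):+1/XXO/.OX/O.., (2,1):+1/XXO/.OX/.O., (2,2):+1/XXO/.OX/..O
[XXO/OOX/...] end (terminal -1, X#4); searched .XO/..X/... to 6

O winning at [.XO/..X/...]: True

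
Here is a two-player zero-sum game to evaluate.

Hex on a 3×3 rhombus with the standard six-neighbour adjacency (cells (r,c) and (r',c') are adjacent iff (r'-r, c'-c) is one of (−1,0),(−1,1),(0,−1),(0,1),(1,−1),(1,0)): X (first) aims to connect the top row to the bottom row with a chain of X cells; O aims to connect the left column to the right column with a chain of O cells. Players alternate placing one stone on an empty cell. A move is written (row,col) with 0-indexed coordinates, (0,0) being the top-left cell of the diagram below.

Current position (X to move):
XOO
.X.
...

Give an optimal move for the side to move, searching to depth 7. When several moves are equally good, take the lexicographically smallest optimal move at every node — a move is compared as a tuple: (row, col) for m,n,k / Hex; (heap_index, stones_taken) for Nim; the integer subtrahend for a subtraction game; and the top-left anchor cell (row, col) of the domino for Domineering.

p1 X@[XOO/.X./...]: (1,0)[XOO/XX./...]+1* (1,2)[XOO/.XX/...]-1 (2,0)[XOO/.X./X..]-1 (2,1)[XOO/.X./.X.]-1 (2,2)[XOO/.X./..X]-1
p2 O@[XOO/XX./...]: (1,2)[XOO/XXO/...]-1* (2,0)[XOO/XX./O..]-1 (2,1)[XOO/XX./.O.]-1 (2,2)[XOO/XX./..O]-1
p3 X@[XOO/XXO/...]: (2,0)[XOO/XXO/X..]+1* (2,1)[XOO/XXO/.X.]+1 (2,2)[XOO/XXO/..X]+1
p4 O@[XOO/XXO/X..] terminal -1; root [XOO/.X./...] d7

X's best at [XOO/.X./...]: (1,0)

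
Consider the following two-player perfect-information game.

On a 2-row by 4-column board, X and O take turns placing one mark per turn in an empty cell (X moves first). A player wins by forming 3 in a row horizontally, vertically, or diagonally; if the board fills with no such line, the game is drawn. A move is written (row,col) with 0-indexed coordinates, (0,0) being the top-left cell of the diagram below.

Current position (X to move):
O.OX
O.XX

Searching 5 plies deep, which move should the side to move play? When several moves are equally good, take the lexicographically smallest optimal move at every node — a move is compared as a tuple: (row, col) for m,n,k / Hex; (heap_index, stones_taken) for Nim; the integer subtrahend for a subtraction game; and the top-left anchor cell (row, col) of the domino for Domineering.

X's best at [O.OX/O.XX]: (1,1)

ply 1, X at O.OX/O.XX | (0,1)=+0→OXOX/O.XX; (1,1)=+1→O.OX/OXXX*
ply 2: O.OX/OXXX is terminal -1 (O); from O.OX/O.XX depth 5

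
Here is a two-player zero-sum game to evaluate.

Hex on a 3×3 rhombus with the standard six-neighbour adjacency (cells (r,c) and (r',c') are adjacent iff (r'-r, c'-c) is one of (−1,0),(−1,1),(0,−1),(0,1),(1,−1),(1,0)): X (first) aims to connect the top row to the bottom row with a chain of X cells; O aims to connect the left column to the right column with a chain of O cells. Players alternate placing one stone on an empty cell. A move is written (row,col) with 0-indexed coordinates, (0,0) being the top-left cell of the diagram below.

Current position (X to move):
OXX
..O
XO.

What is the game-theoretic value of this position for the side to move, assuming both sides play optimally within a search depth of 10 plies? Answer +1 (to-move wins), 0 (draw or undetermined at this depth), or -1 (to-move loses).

value(OXX/..O/XO., X) = +1

[OXX/..O/XO.] X move#1: (1,0):+1/OXX/X.O/XO.*, (1,1):+1/OXX/.XO/XO., (2,2):+1/OXX/..O/XOX
[OXX/X.O/XO.] end (terminal -1, O#2); searched OXX/..O/XO. to 10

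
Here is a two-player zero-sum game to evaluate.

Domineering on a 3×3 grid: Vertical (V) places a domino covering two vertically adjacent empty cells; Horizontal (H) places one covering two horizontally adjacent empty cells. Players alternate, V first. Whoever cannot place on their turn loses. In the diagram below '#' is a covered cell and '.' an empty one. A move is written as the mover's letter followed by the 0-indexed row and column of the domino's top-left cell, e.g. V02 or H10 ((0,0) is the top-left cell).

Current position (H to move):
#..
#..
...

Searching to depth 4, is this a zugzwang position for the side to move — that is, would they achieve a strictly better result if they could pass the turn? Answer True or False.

zugzwang(#../#../..., H) = False

p1 H@[#../#../...]: H01[###/#../...]-1 H11[#../###/...]+1* H20[#../#../##.]-1 H21[#../#../.##]-1
p2 V@[#../###/...] terminal -1; root [#../#../...] d4
if H skipped the turn, V would face:
~ p1 V@[#../#../...]: V01[##./##./...]+1* V02[#.#/#.#/...]+1 V11[#../##./.#.]+1 V12[#../#.#/..#]+1
~ p2 H@[##./##./...]: H20[##./##./##.]-1* H21[##./##./.##]-1
~ p3 V@[##./##./##.]: V02[###/###/##.]+1* V12[##./###/###]+1
~ p4 H@[###/###/##.] terminal -1; root [#../#../...] d4
compare (H): move=+1 vs pass=-1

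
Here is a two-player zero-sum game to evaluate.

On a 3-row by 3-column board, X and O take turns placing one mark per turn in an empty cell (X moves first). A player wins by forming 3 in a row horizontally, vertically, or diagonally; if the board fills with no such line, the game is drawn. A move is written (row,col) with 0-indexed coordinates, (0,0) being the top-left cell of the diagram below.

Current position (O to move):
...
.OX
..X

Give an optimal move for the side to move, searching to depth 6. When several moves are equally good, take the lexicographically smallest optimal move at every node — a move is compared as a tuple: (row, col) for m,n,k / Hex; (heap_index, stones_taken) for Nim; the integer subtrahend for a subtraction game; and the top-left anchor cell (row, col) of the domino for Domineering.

O's best at [.../.OX/..X]: (0,2)

ply 1, O at .../.OX/..X | (0,0)=-1→O../.OX/..X; (0,1)=-1→.O./.OX/..X; (0,2)=+0→..O/.OX/..X*; (1,0)=-1→.../OOX/..X; (2,0)=-1→.../.OX/O.X; (2,1)=-1→.../.OX/.OX
ply 2, X at ..O/.OX/..X | (0,0)=-1→X.O/.OX/..X; (0,1)=-1→.XO/.OX/..X; (1,0)=-1→..O/XOX/..X; (2,0)=+0→..O/.OX/X.X*; (2,1)=-1→..O/.OX/.XX
ply 3, O at ..O/.OX/X.X | (0,0)=-1→O.O/.OX/X.X; (0,1)=-1→.OO/.OX/X.X; (1,0)=-1→..O/OOX/X.X; (2,1)=+0→..O/.OX/XOX*
ply 4, X at ..O/.OX/XOX | (0,0)=-1→X.O/.OX/XOX; (0,1)=+0→.XO/.OX/XOX*; (1,0)=-1→..O/XOX/XOX
ply 5, O at .XO/.OX/XOX | (0,0)=+0→OXO/.OX/XOX*; (1,0)=+0→.XO/OOX/XOX
ply 6, X at OXO/.OX/XOX | (1,0)=+0→OXO/XOX/XOX*
ply 7: OXO/XOX/XOX is terminal +0 (O); from .../.OX/..X depth 6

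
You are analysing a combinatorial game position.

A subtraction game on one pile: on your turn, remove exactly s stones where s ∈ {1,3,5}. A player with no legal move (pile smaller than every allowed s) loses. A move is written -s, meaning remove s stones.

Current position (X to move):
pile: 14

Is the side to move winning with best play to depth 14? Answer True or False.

p1 X@[14]: -1[13]-1* -3[11]-1 -5[9]-1
p2 O@[13]: -1[12]+1* -3[10]+1 -5[8]+1
p3 X@[12]: -1[11]-1* -3[9]-1 -5[7]-1
p4 O@[11]: -1[10]+1* -3[8]+1 -5[6]+1
p5 X@[10]: -1[9]-1* -3[7]-1 -5[5]-1
p6 O@[9]: -1[8]+1* -3[6]+1 -5[4]+1
p7 X@[8]: -1[7]-1* -3[5]-1 -5[3]-1
p8 O@[7]: -1[6]+1* -3[4]+1 -5[2]+1
p9 X@[6]: -1[5]-1* -3[3]-1 -5[1]-1
p10 O@[5]: -1[4]+1* -3[2]+1 -5[0]+1
p11 X@[4]: -1[3]-1* -3[1]-1
p12 O@[3]: -1[2]+1* -3[0]+1
p13 X@[2]: -1[1]-1*
p14 O@[1]: -1[0]+1*
p15 X@[0] terminal -1; root [14] d14

X winning at [14]: False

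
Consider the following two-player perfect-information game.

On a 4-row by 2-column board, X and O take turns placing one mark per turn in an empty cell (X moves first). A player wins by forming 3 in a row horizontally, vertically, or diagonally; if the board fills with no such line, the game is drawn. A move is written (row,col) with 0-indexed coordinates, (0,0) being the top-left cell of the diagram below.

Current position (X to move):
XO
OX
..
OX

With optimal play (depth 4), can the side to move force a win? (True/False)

p1 X@[XO/OX/../OX]: (2,0)[XO/OX/X./OX]+0 (2,1)[XO/OX/.X/OX]+1*
p2 O@[XO/OX/.X/OX] terminal -1; root [XO/OX/../OX] d4

X winning at [XO/OX/../OX]: True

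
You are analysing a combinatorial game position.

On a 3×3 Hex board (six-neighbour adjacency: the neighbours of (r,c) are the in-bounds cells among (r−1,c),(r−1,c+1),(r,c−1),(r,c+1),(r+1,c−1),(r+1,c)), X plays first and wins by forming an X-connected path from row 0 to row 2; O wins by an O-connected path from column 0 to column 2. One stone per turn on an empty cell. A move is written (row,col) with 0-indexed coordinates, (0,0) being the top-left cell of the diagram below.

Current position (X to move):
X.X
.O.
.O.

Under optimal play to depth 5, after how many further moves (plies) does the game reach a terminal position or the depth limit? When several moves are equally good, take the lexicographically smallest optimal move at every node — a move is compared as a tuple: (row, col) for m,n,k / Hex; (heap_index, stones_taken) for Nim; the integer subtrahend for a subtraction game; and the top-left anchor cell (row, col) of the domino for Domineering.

p1 X@[X.X/.O./.O.]: (0,1)[XXX/.O./.O.]-1* (1,0)[X.X/XO./.O.]-1 (1,2)[X.X/.OX/.O.]-1 (2,0)[X.X/.O./XO.]-1 (2,2)[X.X/.O./.OX]-1
p2 O@[XXX/.O./.O.]: (1,0)[XXX/OO./.O.]+1* (1,2)[XXX/.OO/.O.]+1 (2,0)[XXX/.O./OO.]+1 (2,2)[XXX/.O./.OO]+1
p3 X@[XXX/OO./.O.]: (1,2)[XXX/OOX/.O.]-1* (2,0)[XXX/OO./XO.]-1 (2,2)[XXX/OO./.OX]-1
p4 O@[XXX/OOX/.O.]: (2,0)[XXX/OOX/OO.]-1 (2,2)[XXX/OOX/.OO]+1*
p5 X@[XXX/OOX/.OO] terminal -1; root [X.X/.O./.O.] d5

PV length from [X.X/.O./.O.]: 4 plies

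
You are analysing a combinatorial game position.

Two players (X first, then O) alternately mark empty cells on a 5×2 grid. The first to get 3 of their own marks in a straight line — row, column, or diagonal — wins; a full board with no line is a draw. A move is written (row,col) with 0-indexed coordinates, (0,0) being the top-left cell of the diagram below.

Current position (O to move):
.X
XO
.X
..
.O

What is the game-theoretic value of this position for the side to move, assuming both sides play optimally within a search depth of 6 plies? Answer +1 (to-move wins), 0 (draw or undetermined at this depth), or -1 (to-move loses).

[.X/XO/.X/../.O] O move#1: (0,0):+0/OX/XO/.X/../.O*, (2,0):+0/.X/XO/OX/../.O, (3,0):+0/.X/XO/.X/O./.O, (3,1):-1/.X/XO/.X/.O/.O, (4,0):-1/.X/XO/.X/../OO
[OX/XO/.X/../.O] X move#2: (2,0):+0/OX/XO/XX/../.O*, (3,0):+0/OX/XO/.X/X./.O, (3,1):+0/OX/XO/.X/.X/.O, (4,0):+0/OX/XO/.X/../XO
[OX/XO/XX/../.O] O move#3: (3,0):+0/OX/XO/XX/O./.O*, (3,1):-1/OX/XO/XX/.O/.O, (4,0):-1/OX/XO/XX/../OO
[OX/XO/XX/O./.O] X move#4: (3,1):+0/OX/XO/XX/OX/.O*, (4,0):+0/OX/XO/XX/O./XO
[OX/XO/XX/OX/.O] O move#5: (4,0):+0/OX/XO/XX/OX/OO*
[OX/XO/XX/OX/OO] end (terminal +0, X#6); searched .X/XO/.X/../.O to 6

value(.X/XO/.X/../.O, O) = 0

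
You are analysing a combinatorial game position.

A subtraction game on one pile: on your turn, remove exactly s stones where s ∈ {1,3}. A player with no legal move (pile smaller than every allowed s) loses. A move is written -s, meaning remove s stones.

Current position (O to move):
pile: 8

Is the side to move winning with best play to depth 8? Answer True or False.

O winning at [8]: False

p1 O@[8]: -1[7]-1* -3[5]-1
p2 X@[7]: -1[6]+1* -3[4]+1
p3 O@[6]: -1[5]-1* -3[3]-1
p4 X@[5]: -1[4]+1* -3[2]+1
p5 O@[4]: -1[3]-1* -3[1]-1
p6 X@[3]: -1[2]+1* -3[0]+1
p7 O@[2]: -1[1]-1*
p8 X@[1]: -1[0]+1*
p9 O@[0] terminal -1; root [8] d8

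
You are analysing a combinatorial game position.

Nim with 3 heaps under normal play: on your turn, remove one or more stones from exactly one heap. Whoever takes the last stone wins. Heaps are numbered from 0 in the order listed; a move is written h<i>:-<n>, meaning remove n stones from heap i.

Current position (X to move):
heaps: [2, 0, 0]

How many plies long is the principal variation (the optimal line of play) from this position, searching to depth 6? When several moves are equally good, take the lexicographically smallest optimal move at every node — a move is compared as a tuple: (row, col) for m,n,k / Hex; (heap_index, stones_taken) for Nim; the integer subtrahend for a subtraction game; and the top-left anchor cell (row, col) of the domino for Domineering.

p1 X@[(2,0,0)]: h0:-1[(1,0,0)]-1 h0:-2[(0,0,0)]+1*
p2 O@[(0,0,0)] terminal -1; root [(2,0,0)] d6

PV length from [(2,0,0)]: 1 ply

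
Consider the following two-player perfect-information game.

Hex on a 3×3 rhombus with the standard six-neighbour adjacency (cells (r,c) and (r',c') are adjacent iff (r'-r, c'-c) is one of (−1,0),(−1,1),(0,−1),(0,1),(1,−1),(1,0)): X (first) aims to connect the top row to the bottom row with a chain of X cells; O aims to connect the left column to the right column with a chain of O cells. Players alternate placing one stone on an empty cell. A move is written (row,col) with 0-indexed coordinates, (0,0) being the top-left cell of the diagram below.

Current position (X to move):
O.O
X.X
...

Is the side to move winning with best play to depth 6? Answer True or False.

X winning at [O.O/X.X/...]: True

p1 X@[O.O/X.X/...]: (0,1)[OXO/X.X/...]+1* (1,1)[O.O/XXX/...]-1 (2,0)[O.O/X.X/X..]-1 (2,1)[O.O/X.X/.X.]-1 (2,2)[O.O/X.X/..X]-1
p2 O@[OXO/X.X/...]: (1,1)[OXO/XOX/...]-1* (2,0)[OXO/X.X/O..]-1 (2,1)[OXO/X.X/.O.]-1 (2,2)[OXO/X.X/..O]-1
p3 X@[OXO/XOX/...]: (2,0)[OXO/XOX/X..]+1* (2,1)[OXO/XOX/.X.]-1 (2,2)[OXO/XOX/..X]-1
p4 O@[OXO/XOX/X..] terminal -1; root [O.O/X.X/...] d6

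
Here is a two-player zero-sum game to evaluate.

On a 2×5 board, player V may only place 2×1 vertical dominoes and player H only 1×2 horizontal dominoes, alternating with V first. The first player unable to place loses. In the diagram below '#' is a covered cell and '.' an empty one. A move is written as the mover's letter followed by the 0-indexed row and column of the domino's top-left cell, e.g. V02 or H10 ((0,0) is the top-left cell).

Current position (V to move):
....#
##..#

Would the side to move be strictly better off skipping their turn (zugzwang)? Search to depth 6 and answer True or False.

[....#/##..#] V move#1: V02:+1/..#.#/###.#*, V03:-1/...##/##.##
[..#.#/###.#] H move#2: H00:-1/###.#/###.#*
[###.#/###.#] V move#3: V03:+1/#####/#####*
[#####/#####] end (terminal -1, H#4); searched ....#/##..# to 6
suppose V passes — search the same position with H to move:
pass> [....#/##..#] H move#1: H00:-1/##..#/##..#, H01:-1/.##.#/##..#, H02:+1/..###/##..#*, H12:+1/....#/#####
pass> [..###/##..#] end (terminal -1, V#2); searched ....#/##..# to 6
for V: play +1, pass -1

zugzwang(....#/##..#, V) = False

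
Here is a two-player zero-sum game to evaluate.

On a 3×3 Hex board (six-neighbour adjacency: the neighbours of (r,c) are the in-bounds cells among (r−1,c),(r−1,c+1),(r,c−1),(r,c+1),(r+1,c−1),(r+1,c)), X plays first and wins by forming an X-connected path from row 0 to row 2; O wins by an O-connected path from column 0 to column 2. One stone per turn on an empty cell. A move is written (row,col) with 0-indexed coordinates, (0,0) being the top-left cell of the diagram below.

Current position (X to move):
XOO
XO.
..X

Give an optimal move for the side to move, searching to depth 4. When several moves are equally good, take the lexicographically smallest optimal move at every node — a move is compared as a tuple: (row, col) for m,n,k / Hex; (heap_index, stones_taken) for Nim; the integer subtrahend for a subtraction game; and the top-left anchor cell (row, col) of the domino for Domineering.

X's best at [XOO/XO./..X]: (2,0)

ply 1, X at XOO/XO./..X | (1,2)=-1→XOO/XOX/..X; (2,0)=+1→XOO/XO./X.X*; (2,1)=-1→XOO/XO./.XX
ply 2: XOO/XO./X.X is terminal -1 (O); from XOO/XO./..X depth 4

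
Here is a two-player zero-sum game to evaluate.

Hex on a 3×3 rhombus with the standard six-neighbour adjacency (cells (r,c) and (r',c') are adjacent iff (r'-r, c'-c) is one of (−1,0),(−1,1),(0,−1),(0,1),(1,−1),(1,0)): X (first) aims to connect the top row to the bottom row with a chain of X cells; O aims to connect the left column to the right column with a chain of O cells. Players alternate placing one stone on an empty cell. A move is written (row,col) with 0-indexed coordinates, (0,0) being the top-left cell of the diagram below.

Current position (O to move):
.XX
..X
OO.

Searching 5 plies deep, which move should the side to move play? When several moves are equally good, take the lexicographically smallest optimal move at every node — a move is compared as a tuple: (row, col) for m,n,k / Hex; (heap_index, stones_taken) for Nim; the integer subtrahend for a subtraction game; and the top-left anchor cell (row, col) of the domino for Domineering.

O's best at [.XX/..X/OO.]: (2,2)

[.XX/..X/OO.] O move#1: (0,0):-1/OXX/..X/OO., (1,0):-1/.XX/O.X/OO., (1,1):-1/.XX/.OX/OO., (2,2):+1/.XX/..X/OOO*
[.XX/..X/OOO] end (terminal -1, X#2); searched .XX/..X/OO. to 5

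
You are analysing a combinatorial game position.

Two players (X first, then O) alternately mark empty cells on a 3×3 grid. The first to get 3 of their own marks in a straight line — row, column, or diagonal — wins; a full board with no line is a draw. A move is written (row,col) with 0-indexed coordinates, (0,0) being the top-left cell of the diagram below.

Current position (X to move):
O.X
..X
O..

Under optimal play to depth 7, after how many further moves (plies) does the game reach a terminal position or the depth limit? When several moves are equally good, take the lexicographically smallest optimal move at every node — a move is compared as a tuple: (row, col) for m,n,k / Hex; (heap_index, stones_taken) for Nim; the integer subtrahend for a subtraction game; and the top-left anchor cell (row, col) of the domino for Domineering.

p1 X@[O.X/..X/O..]: (0,1)[OXX/..X/O..]-1 (1,0)[O.X/X.X/O..]+1* (1,1)[O.X/.XX/O..]-1 (2,1)[O.X/..X/OX.]-1 (2,2)[O.X/..X/O.X]+1
p2 O@[O.X/X.X/O..]: (0,1)[OOX/X.X/O..]-1* (1,1)[O.X/XOX/O..]-1 (2,1)[O.X/X.X/OO.]-1 (2,2)[O.X/X.X/O.O]-1
p3 X@[OOX/X.X/O..]: (1,1)[OOX/XXX/O..]+1* (2,1)[OOX/X.X/OX.]+1 (2,2)[OOX/X.X/O.X]+1
p4 O@[OOX/XXX/O..] terminal -1; root [O.X/..X/O..] d7

PV length from [O.X/..X/O..]: 3 plies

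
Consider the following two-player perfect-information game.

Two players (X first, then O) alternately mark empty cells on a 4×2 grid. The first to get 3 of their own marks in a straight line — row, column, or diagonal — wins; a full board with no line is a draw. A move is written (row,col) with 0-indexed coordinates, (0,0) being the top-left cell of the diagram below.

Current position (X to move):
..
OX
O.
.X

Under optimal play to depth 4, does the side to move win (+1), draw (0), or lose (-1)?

ply 1, X at ../OX/O./.X | (0,0)=-1→X./OX/O./.X; (0,1)=-1→.X/OX/O./.X; (2,1)=+1→../OX/OX/.X*; (3,0)=-1→../OX/O./XX
ply 2: ../OX/OX/.X is terminal -1 (O); from ../OX/O./.X depth 4

value(../OX/O./.X, X) = +1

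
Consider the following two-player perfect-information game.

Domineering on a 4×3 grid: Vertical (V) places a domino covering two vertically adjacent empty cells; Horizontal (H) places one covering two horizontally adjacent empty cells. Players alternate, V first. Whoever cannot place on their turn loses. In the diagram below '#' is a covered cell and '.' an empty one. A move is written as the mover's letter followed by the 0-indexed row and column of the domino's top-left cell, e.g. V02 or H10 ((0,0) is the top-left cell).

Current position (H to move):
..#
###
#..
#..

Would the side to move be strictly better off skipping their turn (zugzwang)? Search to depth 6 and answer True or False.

ply 1, H at ..#/###/#../#.. | H00=-1→###/###/#../#..; H21=+1→..#/###/###/#..*; H31=+1→..#/###/#../###
ply 2: ..#/###/###/#.. is terminal -1 (V); from ..#/###/#../#.. depth 6
suppose H passes — search the same position with V to move:
pass> ply 1, V at ..#/###/#../#.. | V21=+1→..#/###/##./##.*; V22=+1→..#/###/#.#/#.#
pass> ply 2, H at ..#/###/##./##. | H00=-1→###/###/##./##.*
pass> ply 3, V at ###/###/##./##. | V22=+1→###/###/###/###*
pass> ply 4: ###/###/###/### is terminal -1 (H); from ..#/###/#../#.. depth 6
for H: play +1, pass -1

zugzwang(..#/###/#../#.., H) = False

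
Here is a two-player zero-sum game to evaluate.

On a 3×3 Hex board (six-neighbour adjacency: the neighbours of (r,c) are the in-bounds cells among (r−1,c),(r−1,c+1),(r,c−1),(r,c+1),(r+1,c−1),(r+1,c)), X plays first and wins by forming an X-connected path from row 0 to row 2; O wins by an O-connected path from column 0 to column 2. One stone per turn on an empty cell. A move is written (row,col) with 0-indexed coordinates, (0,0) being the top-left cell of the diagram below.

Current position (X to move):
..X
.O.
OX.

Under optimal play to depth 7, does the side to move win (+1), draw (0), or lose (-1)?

value(..X/.O./OX., X) = +1

p1 X@[..X/.O./OX.]: (0,0)[X.X/.O./OX.]-1 (0,1)[.XX/.O./OX.]-1 (1,0)[..X/XO./OX.]-1 (1,2)[..X/.OX/OX.]+1* (2,2)[..X/.O./OXX]-1
p2 O@[..X/.OX/OX.] terminal -1; root [..X/.O./OX.] d7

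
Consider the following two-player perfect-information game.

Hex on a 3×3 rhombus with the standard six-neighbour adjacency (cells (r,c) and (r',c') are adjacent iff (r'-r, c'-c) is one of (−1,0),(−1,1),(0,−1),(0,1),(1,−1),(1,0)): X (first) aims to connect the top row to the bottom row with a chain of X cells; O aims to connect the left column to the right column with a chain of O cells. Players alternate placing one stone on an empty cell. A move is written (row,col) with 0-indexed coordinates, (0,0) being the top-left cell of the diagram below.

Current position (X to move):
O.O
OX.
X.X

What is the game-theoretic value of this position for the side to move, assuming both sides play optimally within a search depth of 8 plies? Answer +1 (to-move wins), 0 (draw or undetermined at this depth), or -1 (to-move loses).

value(O.O/OX./X.X, X) = +1

[O.O/OX./X.X] X move#1: (0,1):+1/OXO/OX./X.X*, (1,2):-1/O.O/OXX/X.X, (2,1):-1/O.O/OX./XXX
[OXO/OX./X.X] end (terminal -1, O#2); searched O.O/OX./X.X to 8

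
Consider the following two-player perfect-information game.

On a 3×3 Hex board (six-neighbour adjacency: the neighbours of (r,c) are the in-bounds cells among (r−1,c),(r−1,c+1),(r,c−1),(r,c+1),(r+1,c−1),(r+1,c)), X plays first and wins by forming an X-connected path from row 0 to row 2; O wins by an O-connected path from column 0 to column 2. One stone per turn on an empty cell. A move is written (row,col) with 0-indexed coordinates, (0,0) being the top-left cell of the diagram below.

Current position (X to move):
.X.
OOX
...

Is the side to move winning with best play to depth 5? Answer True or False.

X winning at [.X./OOX/...]: True

ply 1, X at .X./OOX/... | (0,0)=-1→XX./OOX/...; (0,2)=+1→.XX/OOX/...*; (2,0)=-1→.X./OOX/X..; (2,1)=-1→.X./OOX/.X.; (2,2)=-1→.X./OOX/..X
ply 2, O at .XX/OOX/... | (0,0)=-1→OXX/OOX/...*; (2,0)=-1→.XX/OOX/O..; (2,1)=-1→.XX/OOX/.O.; (2,2)=-1→.XX/OOX/..O
ply 3, X at OXX/OOX/... | (2,0)=+1→OXX/OOX/X..*; (2,1)=+1→OXX/OOX/.X.; (2,2)=+1→OXX/OOX/..X
ply 4, O at OXX/OOX/X.. | (2,1)=-1→OXX/OOX/XO.*; (2,2)=-1→OXX/OOX/X.O
ply 5, X at OXX/OOX/XO. | (2,2)=+1→OXX/OOX/XOX*
ply 6: OXX/OOX/XOX is terminal -1 (O); from .X./OOX/... depth 5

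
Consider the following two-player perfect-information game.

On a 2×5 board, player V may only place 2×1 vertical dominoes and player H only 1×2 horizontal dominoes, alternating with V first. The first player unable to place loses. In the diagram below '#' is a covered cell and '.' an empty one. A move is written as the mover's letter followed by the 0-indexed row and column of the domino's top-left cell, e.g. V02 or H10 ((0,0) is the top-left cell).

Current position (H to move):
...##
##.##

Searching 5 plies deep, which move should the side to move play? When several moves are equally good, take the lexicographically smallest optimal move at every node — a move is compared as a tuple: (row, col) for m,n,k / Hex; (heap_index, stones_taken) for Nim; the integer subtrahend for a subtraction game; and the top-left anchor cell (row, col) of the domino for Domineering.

H's best at [...##/##.##]: H01

ply 1, H at ...##/##.## | H00=-1→##.##/##.##; H01=+1→.####/##.##*
ply 2: .####/##.## is terminal -1 (V); from ...##/##.## depth 5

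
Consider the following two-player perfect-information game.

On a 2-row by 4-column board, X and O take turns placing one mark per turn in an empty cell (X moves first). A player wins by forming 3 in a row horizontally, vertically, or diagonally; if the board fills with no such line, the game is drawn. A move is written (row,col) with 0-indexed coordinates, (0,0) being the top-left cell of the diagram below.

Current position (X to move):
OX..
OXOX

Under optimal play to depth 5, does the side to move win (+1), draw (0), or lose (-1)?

p1 X@[OX../OXOX]: (0,2)[OXX./OXOX]+0* (0,3)[OX.X/OXOX]+0
p2 O@[OXX./OXOX]: (0,3)[OXXO/OXOX]+0*
p3 X@[OXXO/OXOX] terminal +0; root [OX../OXOX] d5

value(OX../OXOX, X) = 0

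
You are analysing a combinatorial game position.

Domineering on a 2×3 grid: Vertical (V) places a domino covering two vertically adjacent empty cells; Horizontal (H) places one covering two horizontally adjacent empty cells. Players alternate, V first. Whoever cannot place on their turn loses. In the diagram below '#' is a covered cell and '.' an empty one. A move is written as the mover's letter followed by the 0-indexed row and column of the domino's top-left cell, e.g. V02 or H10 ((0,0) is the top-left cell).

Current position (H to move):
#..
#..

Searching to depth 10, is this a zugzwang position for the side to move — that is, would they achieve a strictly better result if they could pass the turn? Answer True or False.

zugzwang(#../#.., H) = False

p1 H@[#../#..]: H01[###/#..]+1* H11[#../###]+1
p2 V@[###/#..] terminal -1; root [#../#..] d10
pass branch (V moves first from the same position):
  | p1 V@[#../#..]: V01[##./##.]+1* V02[#.#/#.#]+1
  | p2 H@[##./##.] terminal -1; root [#../#..] d10
H moving scores +1; H passing scores -1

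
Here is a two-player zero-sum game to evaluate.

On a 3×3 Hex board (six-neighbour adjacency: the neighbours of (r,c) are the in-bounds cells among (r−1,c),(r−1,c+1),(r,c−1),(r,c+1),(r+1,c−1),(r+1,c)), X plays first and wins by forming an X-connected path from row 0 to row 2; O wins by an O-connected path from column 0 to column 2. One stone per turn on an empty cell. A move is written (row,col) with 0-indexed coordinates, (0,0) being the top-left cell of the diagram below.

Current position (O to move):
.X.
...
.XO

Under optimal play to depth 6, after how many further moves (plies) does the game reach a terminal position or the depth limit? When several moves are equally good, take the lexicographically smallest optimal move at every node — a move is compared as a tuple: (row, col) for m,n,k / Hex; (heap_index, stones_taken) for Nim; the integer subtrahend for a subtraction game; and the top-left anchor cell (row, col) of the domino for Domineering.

[.X./.../.XO] O move#1: (0,0):-1/OX./.../.XO, (0,2):-1/.XO/.../.XO, (1,0):-1/.X./O../.XO, (1,1):+1/.X./.O./.XO*, (1,2):-1/.X./..O/.XO, (2,0):-1/.X./.../OXO
[.X./.O./.XO] X move#2: (0,0):-1/XX./.O./.XO*, (0,2):-1/.XX/.O./.XO, (1,0):-1/.X./XO./.XO, (1,2):-1/.X./.OX/.XO, (2,0):-1/.X./.O./XXO
[XX./.O./.XO] O move#3: (0,2):+1/XXO/.O./.XO*, (1,0):+1/XX./OO./.XO, (1,2):+1/XX./.OO/.XO, (2,0):+1/XX./.O./OXO
[XXO/.O./.XO] X move#4: (1,0):-1/XXO/XO./.XO*, (1,2):-1/XXO/.OX/.XO, (2,0):-1/XXO/.O./XXO
[XXO/XO./.XO] O move#5: (1,2):-1/XXO/XOO/.XO, (2,0):+1/XXO/XO./OXO*
[XXO/XO./OXO] end (terminal -1, X#6); searched .X./.../.XO to 6

PV length from [.X./.../.XO]: 5 plies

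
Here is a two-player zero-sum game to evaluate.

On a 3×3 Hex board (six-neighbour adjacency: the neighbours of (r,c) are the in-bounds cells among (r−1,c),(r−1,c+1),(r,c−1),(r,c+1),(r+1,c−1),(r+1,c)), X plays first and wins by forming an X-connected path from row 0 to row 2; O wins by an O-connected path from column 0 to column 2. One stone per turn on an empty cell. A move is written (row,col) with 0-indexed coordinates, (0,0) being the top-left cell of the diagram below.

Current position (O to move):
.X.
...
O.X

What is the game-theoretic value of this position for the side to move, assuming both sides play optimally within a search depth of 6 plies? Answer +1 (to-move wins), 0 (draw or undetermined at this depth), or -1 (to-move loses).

ply 1, O at .X./.../O.X | (0,0)=-1→OX./.../O.X; (0,2)=-1→.XO/.../O.X; (1,0)=-1→.X./O../O.X; (1,1)=+1→.X./.O./O.X*; (1,2)=+1→.X./..O/O.X; (2,1)=-1→.X./.../OOX
ply 2, X at .X./.O./O.X | (0,0)=-1→XX./.O./O.X*; (0,2)=-1→.XX/.O./O.X; (1,0)=-1→.X./XO./O.X; (1,2)=-1→.X./.OX/O.X; (2,1)=-1→.X./.O./OXX
ply 3, O at XX./.O./O.X | (0,2)=+1→XXO/.O./O.X*; (1,0)=+1→XX./OO./O.X; (1,2)=+1→XX./.OO/O.X; (2,1)=+1→XX./.O./OOX
ply 4: XXO/.O./O.X is terminal -1 (X); from .X./.../O.X depth 6

value(.X./.../O.X, O) = +1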